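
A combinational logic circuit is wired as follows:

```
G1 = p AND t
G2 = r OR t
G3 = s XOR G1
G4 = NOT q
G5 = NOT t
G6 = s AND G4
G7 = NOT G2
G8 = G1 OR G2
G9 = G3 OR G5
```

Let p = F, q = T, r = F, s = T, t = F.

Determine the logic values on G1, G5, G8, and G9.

G1 = F  G5 = T  G8 = F  G9 = T

G1 = p AND t = F AND F = F
G2 = r OR t = F OR F = F
G3 = s XOR G1 = T XOR F = T
G5 = NOT t = NOT F = T
G8 = G1 OR G2 = F OR F = F
G9 = G3 OR G5 = T OR T = T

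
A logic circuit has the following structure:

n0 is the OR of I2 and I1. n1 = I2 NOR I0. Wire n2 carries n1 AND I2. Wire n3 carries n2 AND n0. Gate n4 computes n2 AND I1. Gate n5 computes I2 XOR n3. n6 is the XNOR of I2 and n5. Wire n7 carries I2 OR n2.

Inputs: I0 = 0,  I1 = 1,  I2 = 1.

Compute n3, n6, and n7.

n0 = I2 OR I1 = 1 OR 1 = 1
n1 = I2 NOR I0 = 1 NOR 0 = 0
n2 = n1 AND I2 = 0 AND 1 = 0
n3 = n2 AND n0 = 0 AND 1 = 0
n5 = I2 XOR n3 = 1 XOR 0 = 1
n6 = I2 XNOR n5 = 1 XNOR 1 = 1
n7 = I2 OR n2 = 1 OR 0 = 1

n3 = 0; n6 = 1; n7 = 1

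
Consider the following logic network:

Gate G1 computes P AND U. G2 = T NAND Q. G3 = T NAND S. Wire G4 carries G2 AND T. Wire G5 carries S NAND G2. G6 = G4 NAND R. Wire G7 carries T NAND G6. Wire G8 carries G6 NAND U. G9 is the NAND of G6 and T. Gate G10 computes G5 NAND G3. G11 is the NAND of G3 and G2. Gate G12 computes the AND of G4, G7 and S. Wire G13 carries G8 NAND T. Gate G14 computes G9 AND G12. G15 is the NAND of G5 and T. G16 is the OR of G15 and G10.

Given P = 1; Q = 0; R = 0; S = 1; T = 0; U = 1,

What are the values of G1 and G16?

G1 = 1, G16 = 1

G1 = P AND U = 1 AND 1 = 1
G2 = T NAND Q = 0 NAND 0 = 1
G3 = T NAND S = 0 NAND 1 = 1
G5 = S NAND G2 = 1 NAND 1 = 0
G10 = G5 NAND G3 = 0 NAND 1 = 1
G15 = G5 NAND T = 0 NAND 0 = 1
G16 = G15 OR G10 = 1 OR 1 = 1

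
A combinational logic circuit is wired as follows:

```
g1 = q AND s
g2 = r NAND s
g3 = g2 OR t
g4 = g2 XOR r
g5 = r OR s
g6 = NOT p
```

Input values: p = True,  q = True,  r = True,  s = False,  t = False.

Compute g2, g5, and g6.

g2 = True, g5 = True, g6 = False

g2 = r NAND s = True NAND False = True
g5 = r OR s = True OR False = True
g6 = NOT p = NOT True = False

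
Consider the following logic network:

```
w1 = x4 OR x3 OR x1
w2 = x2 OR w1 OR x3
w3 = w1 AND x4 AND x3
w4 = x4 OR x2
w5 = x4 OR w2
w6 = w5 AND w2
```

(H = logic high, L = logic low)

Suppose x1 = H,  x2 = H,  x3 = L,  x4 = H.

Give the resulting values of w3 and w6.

w1 = x4 OR x3 OR x1 = H OR L OR H = H
w2 = x2 OR w1 OR x3 = H OR H OR L = H
w3 = w1 AND x4 AND x3 = H AND H AND L = L
w5 = x4 OR w2 = H OR H = H
w6 = w5 AND w2 = H AND H = H

w3 = L  w6 = H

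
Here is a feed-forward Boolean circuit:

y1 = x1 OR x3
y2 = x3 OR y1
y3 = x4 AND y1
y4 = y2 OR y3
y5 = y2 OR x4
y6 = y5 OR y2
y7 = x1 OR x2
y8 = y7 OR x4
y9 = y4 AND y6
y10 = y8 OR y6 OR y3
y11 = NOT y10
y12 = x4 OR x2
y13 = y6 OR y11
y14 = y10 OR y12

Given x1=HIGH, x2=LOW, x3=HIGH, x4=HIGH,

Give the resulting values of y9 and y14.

y1 = x1 OR x3 = HIGH OR HIGH = HIGH
y2 = x3 OR y1 = HIGH OR HIGH = HIGH
y3 = x4 AND y1 = HIGH AND HIGH = HIGH
y4 = y2 OR y3 = HIGH OR HIGH = HIGH
y5 = y2 OR x4 = HIGH OR HIGH = HIGH
y6 = y5 OR y2 = HIGH OR HIGH = HIGH
y7 = x1 OR x2 = HIGH OR LOW = HIGH
y8 = y7 OR x4 = HIGH OR HIGH = HIGH
y9 = y4 AND y6 = HIGH AND HIGH = HIGH
y10 = y8 OR y6 OR y3 = HIGH OR HIGH OR HIGH = HIGH
y12 = x4 OR x2 = HIGH OR LOW = HIGH
y14 = y10 OR y12 = HIGH OR HIGH = HIGH

y9 = HIGH; y14 = HIGH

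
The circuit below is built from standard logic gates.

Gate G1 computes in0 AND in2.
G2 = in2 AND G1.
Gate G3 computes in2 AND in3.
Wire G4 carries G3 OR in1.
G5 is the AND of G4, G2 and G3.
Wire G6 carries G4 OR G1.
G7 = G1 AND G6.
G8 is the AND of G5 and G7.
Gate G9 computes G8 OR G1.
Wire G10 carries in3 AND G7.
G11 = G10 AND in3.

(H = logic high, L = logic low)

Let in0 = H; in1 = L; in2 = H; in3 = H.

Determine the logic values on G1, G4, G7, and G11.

G1 = in0 AND in2 = H AND H = H
G3 = in2 AND in3 = H AND H = H
G4 = G3 OR in1 = H OR L = H
G6 = G4 OR G1 = H OR H = H
G7 = G1 AND G6 = H AND H = H
G10 = in3 AND G7 = H AND H = H
G11 = G10 AND in3 = H AND H = H

G1 = H; G4 = H; G7 = H; G11 = H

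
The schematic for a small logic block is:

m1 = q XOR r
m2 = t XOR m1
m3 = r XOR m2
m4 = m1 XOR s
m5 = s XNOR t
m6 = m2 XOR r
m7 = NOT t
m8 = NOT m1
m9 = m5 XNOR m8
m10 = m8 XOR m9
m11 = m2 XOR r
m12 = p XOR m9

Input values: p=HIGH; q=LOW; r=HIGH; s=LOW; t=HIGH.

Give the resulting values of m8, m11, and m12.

m1 = q XOR r = LOW XOR HIGH = HIGH
m2 = t XOR m1 = HIGH XOR HIGH = LOW
m5 = s XNOR t = LOW XNOR HIGH = LOW
m8 = NOT m1 = NOT HIGH = LOW
m9 = m5 XNOR m8 = LOW XNOR LOW = HIGH
m11 = m2 XOR r = LOW XOR HIGH = HIGH
m12 = p XOR m9 = HIGH XOR HIGH = LOW

m8 = LOW, m11 = HIGH, m12 = LOW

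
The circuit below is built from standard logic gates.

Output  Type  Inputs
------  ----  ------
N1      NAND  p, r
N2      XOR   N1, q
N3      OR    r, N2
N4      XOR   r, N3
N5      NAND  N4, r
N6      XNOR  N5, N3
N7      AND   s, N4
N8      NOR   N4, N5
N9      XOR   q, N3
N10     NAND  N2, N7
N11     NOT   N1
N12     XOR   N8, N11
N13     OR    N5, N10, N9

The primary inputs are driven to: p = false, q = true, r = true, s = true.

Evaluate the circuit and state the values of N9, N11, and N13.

N9 = false  N11 = false  N13 = true

N1 = p NAND r = false NAND true = true
N2 = N1 XOR q = true XOR true = false
N3 = r OR N2 = true OR false = true
N4 = r XOR N3 = true XOR true = false
N5 = N4 NAND r = false NAND true = true
N7 = s AND N4 = true AND false = false
N9 = q XOR N3 = true XOR true = false
N10 = N2 NAND N7 = false NAND false = true
N11 = NOT N1 = NOT true = false
N13 = N5 OR N10 OR N9 = true OR true OR false = true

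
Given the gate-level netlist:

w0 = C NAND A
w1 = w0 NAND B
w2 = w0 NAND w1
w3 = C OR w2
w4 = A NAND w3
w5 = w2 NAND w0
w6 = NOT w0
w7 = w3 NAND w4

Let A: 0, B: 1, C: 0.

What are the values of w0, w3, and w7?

w0 = C NAND A = 0 NAND 0 = 1
w1 = w0 NAND B = 1 NAND 1 = 0
w2 = w0 NAND w1 = 1 NAND 0 = 1
w3 = C OR w2 = 0 OR 1 = 1
w4 = A NAND w3 = 0 NAND 1 = 1
w7 = w3 NAND w4 = 1 NAND 1 = 0

w0 = 1  w3 = 1  w7 = 0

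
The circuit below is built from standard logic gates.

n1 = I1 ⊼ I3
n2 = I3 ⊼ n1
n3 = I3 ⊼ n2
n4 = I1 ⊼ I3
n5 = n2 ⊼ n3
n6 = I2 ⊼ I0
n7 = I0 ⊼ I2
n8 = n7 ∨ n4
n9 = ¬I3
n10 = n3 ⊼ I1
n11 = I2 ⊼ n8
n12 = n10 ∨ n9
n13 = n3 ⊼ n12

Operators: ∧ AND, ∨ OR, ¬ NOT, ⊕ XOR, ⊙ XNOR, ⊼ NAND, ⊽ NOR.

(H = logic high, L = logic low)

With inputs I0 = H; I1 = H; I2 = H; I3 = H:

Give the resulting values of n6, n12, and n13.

n6 = L, n12 = H, n13 = H

n1 = I1 NAND I3 = H NAND H = L
n2 = I3 NAND n1 = H NAND L = H
n3 = I3 NAND n2 = H NAND H = L
n6 = I2 NAND I0 = H NAND H = L
n9 = NOT I3 = NOT H = L
n10 = n3 NAND I1 = L NAND H = H
n12 = n10 OR n9 = H OR L = H
n13 = n3 NAND n12 = L NAND H = H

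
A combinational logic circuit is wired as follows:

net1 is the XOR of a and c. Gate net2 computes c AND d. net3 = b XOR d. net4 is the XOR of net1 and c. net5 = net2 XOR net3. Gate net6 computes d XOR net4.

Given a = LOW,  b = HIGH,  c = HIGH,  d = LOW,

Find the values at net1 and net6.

net1 = HIGH, net6 = LOW

net1 = a XOR c = LOW XOR HIGH = HIGH
net4 = net1 XOR c = HIGH XOR HIGH = LOW
net6 = d XOR net4 = LOW XOR LOW = LOW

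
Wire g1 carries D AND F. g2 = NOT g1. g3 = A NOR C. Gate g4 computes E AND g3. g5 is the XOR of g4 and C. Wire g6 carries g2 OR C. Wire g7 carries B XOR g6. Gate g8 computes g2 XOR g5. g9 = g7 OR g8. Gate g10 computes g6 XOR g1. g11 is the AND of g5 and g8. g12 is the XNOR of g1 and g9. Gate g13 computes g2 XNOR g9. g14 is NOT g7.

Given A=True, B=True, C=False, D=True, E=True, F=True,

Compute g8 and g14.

g8 = False, g14 = False

g1 = D AND F = True AND True = True
g2 = NOT g1 = NOT True = False
g3 = A NOR C = True NOR False = False
g4 = E AND g3 = True AND False = False
g5 = g4 XOR C = False XOR False = False
g6 = g2 OR C = False OR False = False
g7 = B XOR g6 = True XOR False = True
g8 = g2 XOR g5 = False XOR False = False
g14 = NOT g7 = NOT True = False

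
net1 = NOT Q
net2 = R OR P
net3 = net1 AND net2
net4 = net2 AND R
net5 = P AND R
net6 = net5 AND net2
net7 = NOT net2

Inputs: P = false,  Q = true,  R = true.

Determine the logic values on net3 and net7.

net3 = false; net7 = false

net1 = NOT Q = NOT true = false
net2 = R OR P = true OR false = true
net3 = net1 AND net2 = false AND true = false
net7 = NOT net2 = NOT true = false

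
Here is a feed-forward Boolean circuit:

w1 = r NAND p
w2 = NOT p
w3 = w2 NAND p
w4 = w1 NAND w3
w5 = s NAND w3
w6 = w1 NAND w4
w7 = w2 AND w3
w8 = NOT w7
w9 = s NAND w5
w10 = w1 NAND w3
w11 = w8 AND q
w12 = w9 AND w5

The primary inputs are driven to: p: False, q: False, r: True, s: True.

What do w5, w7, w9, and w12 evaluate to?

w5 = False, w7 = True, w9 = True, w12 = False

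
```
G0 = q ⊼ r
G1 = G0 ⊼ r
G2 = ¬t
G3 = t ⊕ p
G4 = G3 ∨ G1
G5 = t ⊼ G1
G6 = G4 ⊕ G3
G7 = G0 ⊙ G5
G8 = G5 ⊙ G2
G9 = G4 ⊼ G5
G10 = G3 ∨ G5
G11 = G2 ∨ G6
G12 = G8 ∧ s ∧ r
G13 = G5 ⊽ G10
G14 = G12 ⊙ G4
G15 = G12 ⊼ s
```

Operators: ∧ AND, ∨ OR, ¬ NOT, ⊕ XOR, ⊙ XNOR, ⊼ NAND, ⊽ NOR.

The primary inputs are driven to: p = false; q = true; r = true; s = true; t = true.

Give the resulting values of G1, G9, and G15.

G1 = true  G9 = true  G15 = false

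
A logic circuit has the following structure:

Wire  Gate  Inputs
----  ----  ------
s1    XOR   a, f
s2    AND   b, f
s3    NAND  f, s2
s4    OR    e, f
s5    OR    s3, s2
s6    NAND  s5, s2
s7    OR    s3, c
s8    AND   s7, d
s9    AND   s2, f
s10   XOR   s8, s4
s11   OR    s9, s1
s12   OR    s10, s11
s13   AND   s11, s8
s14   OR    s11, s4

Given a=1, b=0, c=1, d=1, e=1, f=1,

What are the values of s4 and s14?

s1 = a XOR f = 1 XOR 1 = 0
s2 = b AND f = 0 AND 1 = 0
s4 = e OR f = 1 OR 1 = 1
s9 = s2 AND f = 0 AND 1 = 0
s11 = s9 OR s1 = 0 OR 0 = 0
s14 = s11 OR s4 = 0 OR 1 = 1

s4 = 1  s14 = 1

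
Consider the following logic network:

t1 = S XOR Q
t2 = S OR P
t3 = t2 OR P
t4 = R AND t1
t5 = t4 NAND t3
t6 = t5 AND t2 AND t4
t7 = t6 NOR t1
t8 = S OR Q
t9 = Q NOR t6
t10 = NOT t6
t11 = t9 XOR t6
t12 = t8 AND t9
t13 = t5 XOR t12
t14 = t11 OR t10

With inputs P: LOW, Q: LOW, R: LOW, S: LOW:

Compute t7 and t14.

t7 = HIGH, t14 = HIGH

t1 = S XOR Q = LOW XOR LOW = LOW
t2 = S OR P = LOW OR LOW = LOW
t3 = t2 OR P = LOW OR LOW = LOW
t4 = R AND t1 = LOW AND LOW = LOW
t5 = t4 NAND t3 = LOW NAND LOW = HIGH
t6 = t5 AND t2 AND t4 = HIGH AND LOW AND LOW = LOW
t7 = t6 NOR t1 = LOW NOR LOW = HIGH
t9 = Q NOR t6 = LOW NOR LOW = HIGH
t10 = NOT t6 = NOT LOW = HIGH
t11 = t9 XOR t6 = HIGH XOR LOW = HIGH
t14 = t11 OR t10 = HIGH OR HIGH = HIGH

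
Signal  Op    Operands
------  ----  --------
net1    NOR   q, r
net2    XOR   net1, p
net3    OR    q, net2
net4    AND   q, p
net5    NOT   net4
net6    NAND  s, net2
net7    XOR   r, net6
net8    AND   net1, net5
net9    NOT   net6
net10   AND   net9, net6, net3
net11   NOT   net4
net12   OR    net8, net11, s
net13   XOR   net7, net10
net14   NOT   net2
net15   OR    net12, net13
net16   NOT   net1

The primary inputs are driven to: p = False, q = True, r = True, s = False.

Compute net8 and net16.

net8 = False  net16 = True

net1 = q NOR r = True NOR True = False
net4 = q AND p = True AND False = False
net5 = NOT net4 = NOT False = True
net8 = net1 AND net5 = False AND True = False
net16 = NOT net1 = NOT False = True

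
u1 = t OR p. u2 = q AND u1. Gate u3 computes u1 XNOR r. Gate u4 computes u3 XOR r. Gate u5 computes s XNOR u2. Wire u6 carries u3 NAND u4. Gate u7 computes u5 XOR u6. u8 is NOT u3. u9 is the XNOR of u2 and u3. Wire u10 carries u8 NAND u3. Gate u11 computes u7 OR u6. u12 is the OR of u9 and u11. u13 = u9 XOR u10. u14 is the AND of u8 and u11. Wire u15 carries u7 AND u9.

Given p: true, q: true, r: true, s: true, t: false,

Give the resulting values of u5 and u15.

u5 = true  u15 = false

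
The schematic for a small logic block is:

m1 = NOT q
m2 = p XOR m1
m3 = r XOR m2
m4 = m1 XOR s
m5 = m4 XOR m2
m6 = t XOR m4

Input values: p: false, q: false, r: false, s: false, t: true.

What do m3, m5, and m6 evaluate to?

m3 = true; m5 = false; m6 = false

m1 = NOT q = NOT false = true
m2 = p XOR m1 = false XOR true = true
m3 = r XOR m2 = false XOR true = true
m4 = m1 XOR s = true XOR false = true
m5 = m4 XOR m2 = true XOR true = false
m6 = t XOR m4 = true XOR true = false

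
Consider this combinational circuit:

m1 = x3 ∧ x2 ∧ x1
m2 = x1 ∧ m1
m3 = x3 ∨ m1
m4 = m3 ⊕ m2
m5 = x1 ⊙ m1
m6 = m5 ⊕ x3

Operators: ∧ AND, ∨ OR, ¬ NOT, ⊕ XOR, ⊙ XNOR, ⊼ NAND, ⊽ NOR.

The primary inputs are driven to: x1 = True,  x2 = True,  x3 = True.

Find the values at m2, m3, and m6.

m1 = x3 AND x2 AND x1 = True AND True AND True = True
m2 = x1 AND m1 = True AND True = True
m3 = x3 OR m1 = True OR True = True
m5 = x1 XNOR m1 = True XNOR True = True
m6 = m5 XOR x3 = True XOR True = False

m2 = True, m3 = True, m6 = False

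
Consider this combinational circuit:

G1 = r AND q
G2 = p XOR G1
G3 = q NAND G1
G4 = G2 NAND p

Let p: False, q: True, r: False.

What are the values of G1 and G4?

G1 = False, G4 = True

G1 = r AND q = False AND True = False
G2 = p XOR G1 = False XOR False = False
G4 = G2 NAND p = False NAND False = True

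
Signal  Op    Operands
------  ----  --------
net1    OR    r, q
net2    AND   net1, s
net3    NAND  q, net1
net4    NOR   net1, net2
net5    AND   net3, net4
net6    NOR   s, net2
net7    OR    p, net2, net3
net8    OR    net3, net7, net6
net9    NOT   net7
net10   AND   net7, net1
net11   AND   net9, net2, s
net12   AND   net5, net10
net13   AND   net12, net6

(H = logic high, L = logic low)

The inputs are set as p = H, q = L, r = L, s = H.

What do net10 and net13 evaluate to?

net10 = L  net13 = L

net1 = r OR q = L OR L = L
net2 = net1 AND s = L AND H = L
net3 = q NAND net1 = L NAND L = H
net4 = net1 NOR net2 = L NOR L = H
net5 = net3 AND net4 = H AND H = H
net6 = s NOR net2 = H NOR L = L
net7 = p OR net2 OR net3 = H OR L OR H = H
net10 = net7 AND net1 = H AND L = L
net12 = net5 AND net10 = H AND L = L
net13 = net12 AND net6 = L AND L = L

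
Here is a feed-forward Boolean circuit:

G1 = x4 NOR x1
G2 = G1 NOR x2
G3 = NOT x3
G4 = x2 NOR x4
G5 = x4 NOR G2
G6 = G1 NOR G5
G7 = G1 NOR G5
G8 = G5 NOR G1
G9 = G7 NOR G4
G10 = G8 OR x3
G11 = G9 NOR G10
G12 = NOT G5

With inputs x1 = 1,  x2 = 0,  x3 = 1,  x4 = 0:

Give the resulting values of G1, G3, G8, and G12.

G1 = 0, G3 = 0, G8 = 1, G12 = 1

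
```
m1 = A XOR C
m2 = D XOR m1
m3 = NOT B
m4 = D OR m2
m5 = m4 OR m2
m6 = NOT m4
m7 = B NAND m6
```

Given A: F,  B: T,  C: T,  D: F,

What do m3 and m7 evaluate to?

m1 = A XOR C = F XOR T = T
m2 = D XOR m1 = F XOR T = T
m3 = NOT B = NOT T = F
m4 = D OR m2 = F OR T = T
m6 = NOT m4 = NOT T = F
m7 = B NAND m6 = T NAND F = T

m3 = F, m7 = T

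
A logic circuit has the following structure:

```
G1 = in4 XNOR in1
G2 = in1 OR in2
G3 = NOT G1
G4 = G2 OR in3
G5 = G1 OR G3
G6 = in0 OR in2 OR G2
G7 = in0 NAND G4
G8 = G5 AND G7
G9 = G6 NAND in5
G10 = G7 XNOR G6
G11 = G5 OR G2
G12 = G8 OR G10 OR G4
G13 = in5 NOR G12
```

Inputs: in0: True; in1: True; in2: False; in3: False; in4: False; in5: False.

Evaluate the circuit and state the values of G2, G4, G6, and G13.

G1 = in4 XNOR in1 = False XNOR True = False
G2 = in1 OR in2 = True OR False = True
G3 = NOT G1 = NOT False = True
G4 = G2 OR in3 = True OR False = True
G5 = G1 OR G3 = False OR True = True
G6 = in0 OR in2 OR G2 = True OR False OR True = True
G7 = in0 NAND G4 = True NAND True = False
G8 = G5 AND G7 = True AND False = False
G10 = G7 XNOR G6 = False XNOR True = False
G12 = G8 OR G10 OR G4 = False OR False OR True = True
G13 = in5 NOR G12 = False NOR True = False

G2 = True  G4 = True  G6 = True  G13 = False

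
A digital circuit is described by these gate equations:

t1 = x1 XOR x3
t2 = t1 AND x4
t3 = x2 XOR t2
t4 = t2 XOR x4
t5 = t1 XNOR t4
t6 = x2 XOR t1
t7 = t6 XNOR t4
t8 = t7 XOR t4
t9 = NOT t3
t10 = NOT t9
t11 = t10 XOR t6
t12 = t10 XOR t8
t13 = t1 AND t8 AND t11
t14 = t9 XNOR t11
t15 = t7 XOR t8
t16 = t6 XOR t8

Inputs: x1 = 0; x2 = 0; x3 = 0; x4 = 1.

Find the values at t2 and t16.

t1 = x1 XOR x3 = 0 XOR 0 = 0
t2 = t1 AND x4 = 0 AND 1 = 0
t4 = t2 XOR x4 = 0 XOR 1 = 1
t6 = x2 XOR t1 = 0 XOR 0 = 0
t7 = t6 XNOR t4 = 0 XNOR 1 = 0
t8 = t7 XOR t4 = 0 XOR 1 = 1
t16 = t6 XOR t8 = 0 XOR 1 = 1

t2 = 0; t16 = 1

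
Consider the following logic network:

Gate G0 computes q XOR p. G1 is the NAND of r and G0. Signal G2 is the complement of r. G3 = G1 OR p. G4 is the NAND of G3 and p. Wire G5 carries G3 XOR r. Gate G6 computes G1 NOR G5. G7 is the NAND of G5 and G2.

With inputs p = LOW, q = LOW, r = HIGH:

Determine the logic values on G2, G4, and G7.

G0 = q XOR p = LOW XOR LOW = LOW
G1 = r NAND G0 = HIGH NAND LOW = HIGH
G2 = NOT r = NOT HIGH = LOW
G3 = G1 OR p = HIGH OR LOW = HIGH
G4 = G3 NAND p = HIGH NAND LOW = HIGH
G5 = G3 XOR r = HIGH XOR HIGH = LOW
G7 = G5 NAND G2 = LOW NAND LOW = HIGH

G2 = LOW; G4 = HIGH; G7 = HIGH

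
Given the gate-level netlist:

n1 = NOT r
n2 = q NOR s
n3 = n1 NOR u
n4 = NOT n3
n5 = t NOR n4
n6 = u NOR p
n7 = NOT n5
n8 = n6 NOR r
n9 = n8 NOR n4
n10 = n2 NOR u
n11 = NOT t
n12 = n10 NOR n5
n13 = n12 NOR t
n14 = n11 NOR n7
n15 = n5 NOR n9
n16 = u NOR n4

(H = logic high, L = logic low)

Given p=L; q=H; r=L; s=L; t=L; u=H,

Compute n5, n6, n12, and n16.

n5 = L, n6 = L, n12 = H, n16 = L

n1 = NOT r = NOT L = H
n2 = q NOR s = H NOR L = L
n3 = n1 NOR u = H NOR H = L
n4 = NOT n3 = NOT L = H
n5 = t NOR n4 = L NOR H = L
n6 = u NOR p = H NOR L = L
n10 = n2 NOR u = L NOR H = L
n12 = n10 NOR n5 = L NOR L = H
n16 = u NOR n4 = H NOR H = L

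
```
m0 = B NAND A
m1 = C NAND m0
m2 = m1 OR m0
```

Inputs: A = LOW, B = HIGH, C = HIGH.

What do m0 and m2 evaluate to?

m0 = B NAND A = HIGH NAND LOW = HIGH
m1 = C NAND m0 = HIGH NAND HIGH = LOW
m2 = m1 OR m0 = LOW OR HIGH = HIGH

m0 = HIGH, m2 = HIGH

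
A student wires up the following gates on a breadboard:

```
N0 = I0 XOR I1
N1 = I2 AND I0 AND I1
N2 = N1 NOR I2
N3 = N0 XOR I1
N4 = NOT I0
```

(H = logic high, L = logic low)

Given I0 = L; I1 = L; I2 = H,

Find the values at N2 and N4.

N2 = L  N4 = H

N1 = I2 AND I0 AND I1 = H AND L AND L = L
N2 = N1 NOR I2 = L NOR H = L
N4 = NOT I0 = NOT L = H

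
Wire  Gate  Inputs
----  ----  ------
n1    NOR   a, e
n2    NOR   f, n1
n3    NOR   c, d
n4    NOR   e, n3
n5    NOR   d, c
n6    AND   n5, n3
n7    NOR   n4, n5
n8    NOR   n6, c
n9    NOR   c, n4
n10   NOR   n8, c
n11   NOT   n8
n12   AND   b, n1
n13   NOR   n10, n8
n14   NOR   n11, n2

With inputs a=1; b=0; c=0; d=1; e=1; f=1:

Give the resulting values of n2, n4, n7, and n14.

n2 = 0, n4 = 0, n7 = 1, n14 = 1

n1 = a NOR e = 1 NOR 1 = 0
n2 = f NOR n1 = 1 NOR 0 = 0
n3 = c NOR d = 0 NOR 1 = 0
n4 = e NOR n3 = 1 NOR 0 = 0
n5 = d NOR c = 1 NOR 0 = 0
n6 = n5 AND n3 = 0 AND 0 = 0
n7 = n4 NOR n5 = 0 NOR 0 = 1
n8 = n6 NOR c = 0 NOR 0 = 1
n11 = NOT n8 = NOT 1 = 0
n14 = n11 NOR n2 = 0 NOR 0 = 1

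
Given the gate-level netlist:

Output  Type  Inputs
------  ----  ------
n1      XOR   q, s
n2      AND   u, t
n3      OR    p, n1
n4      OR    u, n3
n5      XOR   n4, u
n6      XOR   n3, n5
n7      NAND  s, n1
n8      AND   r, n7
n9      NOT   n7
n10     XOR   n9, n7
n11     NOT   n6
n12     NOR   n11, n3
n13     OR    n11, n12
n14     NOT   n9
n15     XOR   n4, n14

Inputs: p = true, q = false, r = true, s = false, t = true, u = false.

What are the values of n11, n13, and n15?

n11 = true  n13 = true  n15 = false

n1 = q XOR s = false XOR false = false
n3 = p OR n1 = true OR false = true
n4 = u OR n3 = false OR true = true
n5 = n4 XOR u = true XOR false = true
n6 = n3 XOR n5 = true XOR true = false
n7 = s NAND n1 = false NAND false = true
n9 = NOT n7 = NOT true = false
n11 = NOT n6 = NOT false = true
n12 = n11 NOR n3 = true NOR true = false
n13 = n11 OR n12 = true OR false = true
n14 = NOT n9 = NOT false = true
n15 = n4 XOR n14 = true XOR true = false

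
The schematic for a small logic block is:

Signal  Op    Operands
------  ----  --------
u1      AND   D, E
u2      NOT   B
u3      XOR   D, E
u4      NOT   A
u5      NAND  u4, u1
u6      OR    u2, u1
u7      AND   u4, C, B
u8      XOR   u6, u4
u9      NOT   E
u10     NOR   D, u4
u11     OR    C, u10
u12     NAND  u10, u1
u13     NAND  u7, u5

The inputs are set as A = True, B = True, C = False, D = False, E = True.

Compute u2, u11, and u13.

u2 = False, u11 = True, u13 = True

u1 = D AND E = False AND True = False
u2 = NOT B = NOT True = False
u4 = NOT A = NOT True = False
u5 = u4 NAND u1 = False NAND False = True
u7 = u4 AND C AND B = False AND False AND True = False
u10 = D NOR u4 = False NOR False = True
u11 = C OR u10 = False OR True = True
u13 = u7 NAND u5 = False NAND True = True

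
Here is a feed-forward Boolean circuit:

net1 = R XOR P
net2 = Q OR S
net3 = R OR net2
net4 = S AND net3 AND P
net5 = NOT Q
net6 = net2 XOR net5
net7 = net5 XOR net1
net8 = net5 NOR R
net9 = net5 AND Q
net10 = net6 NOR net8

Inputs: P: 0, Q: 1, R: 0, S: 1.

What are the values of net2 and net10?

net2 = Q OR S = 1 OR 1 = 1
net5 = NOT Q = NOT 1 = 0
net6 = net2 XOR net5 = 1 XOR 0 = 1
net8 = net5 NOR R = 0 NOR 0 = 1
net10 = net6 NOR net8 = 1 NOR 1 = 0

net2 = 1; net10 = 0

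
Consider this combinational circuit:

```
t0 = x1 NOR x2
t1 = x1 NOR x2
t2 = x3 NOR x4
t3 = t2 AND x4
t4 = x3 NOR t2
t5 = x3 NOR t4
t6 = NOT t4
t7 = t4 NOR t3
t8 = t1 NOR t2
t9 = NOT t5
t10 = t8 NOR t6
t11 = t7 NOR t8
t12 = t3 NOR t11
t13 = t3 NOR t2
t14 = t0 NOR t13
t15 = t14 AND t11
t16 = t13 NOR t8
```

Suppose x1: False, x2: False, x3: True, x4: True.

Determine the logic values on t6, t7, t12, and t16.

t6 = True  t7 = True  t12 = True  t16 = False

t1 = x1 NOR x2 = False NOR False = True
t2 = x3 NOR x4 = True NOR True = False
t3 = t2 AND x4 = False AND True = False
t4 = x3 NOR t2 = True NOR False = False
t6 = NOT t4 = NOT False = True
t7 = t4 NOR t3 = False NOR False = True
t8 = t1 NOR t2 = True NOR False = False
t11 = t7 NOR t8 = True NOR False = False
t12 = t3 NOR t11 = False NOR False = True
t13 = t3 NOR t2 = False NOR False = True
t16 = t13 NOR t8 = True NOR False = False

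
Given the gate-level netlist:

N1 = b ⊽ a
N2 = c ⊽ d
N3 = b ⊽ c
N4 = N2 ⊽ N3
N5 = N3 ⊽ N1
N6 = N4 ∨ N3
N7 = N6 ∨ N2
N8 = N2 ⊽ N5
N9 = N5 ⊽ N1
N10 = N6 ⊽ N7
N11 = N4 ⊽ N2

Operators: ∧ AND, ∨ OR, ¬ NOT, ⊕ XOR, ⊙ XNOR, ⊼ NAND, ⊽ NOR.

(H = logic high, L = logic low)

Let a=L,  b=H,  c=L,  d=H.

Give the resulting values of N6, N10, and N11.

N6 = H  N10 = L  N11 = L

N2 = c NOR d = L NOR H = L
N3 = b NOR c = H NOR L = L
N4 = N2 NOR N3 = L NOR L = H
N6 = N4 OR N3 = H OR L = H
N7 = N6 OR N2 = H OR L = H
N10 = N6 NOR N7 = H NOR H = L
N11 = N4 NOR N2 = H NOR L = L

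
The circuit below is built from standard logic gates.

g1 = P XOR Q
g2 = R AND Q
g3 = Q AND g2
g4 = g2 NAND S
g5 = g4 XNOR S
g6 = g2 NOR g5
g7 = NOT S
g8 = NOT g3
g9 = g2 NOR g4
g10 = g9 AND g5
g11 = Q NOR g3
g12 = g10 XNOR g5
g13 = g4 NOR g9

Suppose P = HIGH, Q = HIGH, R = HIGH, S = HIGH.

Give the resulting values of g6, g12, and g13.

g6 = LOW, g12 = HIGH, g13 = HIGH

g2 = R AND Q = HIGH AND HIGH = HIGH
g4 = g2 NAND S = HIGH NAND HIGH = LOW
g5 = g4 XNOR S = LOW XNOR HIGH = LOW
g6 = g2 NOR g5 = HIGH NOR LOW = LOW
g9 = g2 NOR g4 = HIGH NOR LOW = LOW
g10 = g9 AND g5 = LOW AND LOW = LOW
g12 = g10 XNOR g5 = LOW XNOR LOW = HIGH
g13 = g4 NOR g9 = LOW NOR LOW = HIGH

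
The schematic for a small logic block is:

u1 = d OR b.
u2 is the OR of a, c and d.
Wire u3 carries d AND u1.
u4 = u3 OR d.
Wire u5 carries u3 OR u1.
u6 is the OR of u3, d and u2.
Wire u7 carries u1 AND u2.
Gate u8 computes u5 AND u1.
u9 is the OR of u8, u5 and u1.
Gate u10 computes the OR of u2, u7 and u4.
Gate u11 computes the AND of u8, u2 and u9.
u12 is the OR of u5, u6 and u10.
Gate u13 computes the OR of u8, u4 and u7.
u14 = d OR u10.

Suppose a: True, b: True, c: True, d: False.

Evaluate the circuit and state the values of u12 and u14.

u12 = True; u14 = True

u1 = d OR b = False OR True = True
u2 = a OR c OR d = True OR True OR False = True
u3 = d AND u1 = False AND True = False
u4 = u3 OR d = False OR False = False
u5 = u3 OR u1 = False OR True = True
u6 = u3 OR d OR u2 = False OR False OR True = True
u7 = u1 AND u2 = True AND True = True
u10 = u2 OR u7 OR u4 = True OR True OR False = True
u12 = u5 OR u6 OR u10 = True OR True OR True = True
u14 = d OR u10 = False OR True = True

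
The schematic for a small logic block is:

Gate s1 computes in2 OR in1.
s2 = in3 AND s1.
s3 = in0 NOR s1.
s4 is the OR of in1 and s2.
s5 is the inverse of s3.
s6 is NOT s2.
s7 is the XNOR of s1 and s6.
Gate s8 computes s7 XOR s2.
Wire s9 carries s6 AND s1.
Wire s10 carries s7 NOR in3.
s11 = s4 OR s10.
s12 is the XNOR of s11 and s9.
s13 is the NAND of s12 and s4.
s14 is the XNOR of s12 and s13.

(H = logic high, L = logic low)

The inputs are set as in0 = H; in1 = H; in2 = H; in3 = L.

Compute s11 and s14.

s1 = in2 OR in1 = H OR H = H
s2 = in3 AND s1 = L AND H = L
s4 = in1 OR s2 = H OR L = H
s6 = NOT s2 = NOT L = H
s7 = s1 XNOR s6 = H XNOR H = H
s9 = s6 AND s1 = H AND H = H
s10 = s7 NOR in3 = H NOR L = L
s11 = s4 OR s10 = H OR L = H
s12 = s11 XNOR s9 = H XNOR H = H
s13 = s12 NAND s4 = H NAND H = L
s14 = s12 XNOR s13 = H XNOR L = L

s11 = H, s14 = L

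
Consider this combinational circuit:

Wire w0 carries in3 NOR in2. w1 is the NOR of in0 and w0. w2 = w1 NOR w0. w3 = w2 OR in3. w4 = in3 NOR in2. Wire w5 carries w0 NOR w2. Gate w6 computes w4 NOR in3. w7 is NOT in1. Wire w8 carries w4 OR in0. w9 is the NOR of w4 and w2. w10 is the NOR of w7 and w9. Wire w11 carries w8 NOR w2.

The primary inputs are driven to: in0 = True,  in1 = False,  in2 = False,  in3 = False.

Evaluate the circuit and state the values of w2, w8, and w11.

w2 = False, w8 = True, w11 = False

w0 = in3 NOR in2 = False NOR False = True
w1 = in0 NOR w0 = True NOR True = False
w2 = w1 NOR w0 = False NOR True = False
w4 = in3 NOR in2 = False NOR False = True
w8 = w4 OR in0 = True OR True = True
w11 = w8 NOR w2 = True NOR False = False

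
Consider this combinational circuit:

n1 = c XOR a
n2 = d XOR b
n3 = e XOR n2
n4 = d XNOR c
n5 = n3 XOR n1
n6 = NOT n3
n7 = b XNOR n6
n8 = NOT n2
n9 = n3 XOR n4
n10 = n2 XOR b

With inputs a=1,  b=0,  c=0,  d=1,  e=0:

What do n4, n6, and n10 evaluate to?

n4 = 0, n6 = 0, n10 = 1

n2 = d XOR b = 1 XOR 0 = 1
n3 = e XOR n2 = 0 XOR 1 = 1
n4 = d XNOR c = 1 XNOR 0 = 0
n6 = NOT n3 = NOT 1 = 0
n10 = n2 XOR b = 1 XOR 0 = 1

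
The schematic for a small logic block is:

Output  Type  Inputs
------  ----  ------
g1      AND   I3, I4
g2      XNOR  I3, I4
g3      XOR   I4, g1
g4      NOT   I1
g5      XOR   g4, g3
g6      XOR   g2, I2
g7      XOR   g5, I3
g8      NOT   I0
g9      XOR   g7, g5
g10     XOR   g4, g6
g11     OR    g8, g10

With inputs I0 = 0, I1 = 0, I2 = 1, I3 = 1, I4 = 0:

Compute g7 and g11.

g7 = 0, g11 = 1

g1 = I3 AND I4 = 1 AND 0 = 0
g2 = I3 XNOR I4 = 1 XNOR 0 = 0
g3 = I4 XOR g1 = 0 XOR 0 = 0
g4 = NOT I1 = NOT 0 = 1
g5 = g4 XOR g3 = 1 XOR 0 = 1
g6 = g2 XOR I2 = 0 XOR 1 = 1
g7 = g5 XOR I3 = 1 XOR 1 = 0
g8 = NOT I0 = NOT 0 = 1
g10 = g4 XOR g6 = 1 XOR 1 = 0
g11 = g8 OR g10 = 1 OR 0 = 1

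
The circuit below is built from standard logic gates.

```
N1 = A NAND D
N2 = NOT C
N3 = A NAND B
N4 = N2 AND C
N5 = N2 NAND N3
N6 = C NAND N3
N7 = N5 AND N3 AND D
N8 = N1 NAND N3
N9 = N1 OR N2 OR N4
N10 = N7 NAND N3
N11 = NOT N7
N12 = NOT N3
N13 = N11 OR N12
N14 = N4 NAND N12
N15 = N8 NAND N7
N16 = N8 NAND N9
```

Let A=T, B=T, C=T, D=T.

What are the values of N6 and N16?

N6 = T, N16 = T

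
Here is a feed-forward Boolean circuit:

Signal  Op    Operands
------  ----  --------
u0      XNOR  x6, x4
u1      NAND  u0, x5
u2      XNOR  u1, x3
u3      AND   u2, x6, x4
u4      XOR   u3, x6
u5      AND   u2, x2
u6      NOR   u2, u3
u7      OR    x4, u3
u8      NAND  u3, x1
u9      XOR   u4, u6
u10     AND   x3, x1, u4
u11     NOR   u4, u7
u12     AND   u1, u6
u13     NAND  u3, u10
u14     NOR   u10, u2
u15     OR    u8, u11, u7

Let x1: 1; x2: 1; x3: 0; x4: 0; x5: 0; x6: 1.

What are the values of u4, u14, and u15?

u0 = x6 XNOR x4 = 1 XNOR 0 = 0
u1 = u0 NAND x5 = 0 NAND 0 = 1
u2 = u1 XNOR x3 = 1 XNOR 0 = 0
u3 = u2 AND x6 AND x4 = 0 AND 1 AND 0 = 0
u4 = u3 XOR x6 = 0 XOR 1 = 1
u7 = x4 OR u3 = 0 OR 0 = 0
u8 = u3 NAND x1 = 0 NAND 1 = 1
u10 = x3 AND x1 AND u4 = 0 AND 1 AND 1 = 0
u11 = u4 NOR u7 = 1 NOR 0 = 0
u14 = u10 NOR u2 = 0 NOR 0 = 1
u15 = u8 OR u11 OR u7 = 1 OR 0 OR 0 = 1

u4 = 1; u14 = 1; u15 = 1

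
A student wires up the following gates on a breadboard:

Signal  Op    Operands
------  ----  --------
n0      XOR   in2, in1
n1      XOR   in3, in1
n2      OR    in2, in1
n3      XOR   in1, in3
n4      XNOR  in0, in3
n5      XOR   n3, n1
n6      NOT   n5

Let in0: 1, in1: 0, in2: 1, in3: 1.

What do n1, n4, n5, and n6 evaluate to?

n1 = in3 XOR in1 = 1 XOR 0 = 1
n3 = in1 XOR in3 = 0 XOR 1 = 1
n4 = in0 XNOR in3 = 1 XNOR 1 = 1
n5 = n3 XOR n1 = 1 XOR 1 = 0
n6 = NOT n5 = NOT 0 = 1

n1 = 1, n4 = 1, n5 = 0, n6 = 1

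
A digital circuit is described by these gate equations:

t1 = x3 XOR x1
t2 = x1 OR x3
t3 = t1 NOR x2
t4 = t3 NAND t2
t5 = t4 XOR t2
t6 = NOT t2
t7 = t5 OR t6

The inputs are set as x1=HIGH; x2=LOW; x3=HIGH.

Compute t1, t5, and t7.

t1 = LOW  t5 = HIGH  t7 = HIGH

t1 = x3 XOR x1 = HIGH XOR HIGH = LOW
t2 = x1 OR x3 = HIGH OR HIGH = HIGH
t3 = t1 NOR x2 = LOW NOR LOW = HIGH
t4 = t3 NAND t2 = HIGH NAND HIGH = LOW
t5 = t4 XOR t2 = LOW XOR HIGH = HIGH
t6 = NOT t2 = NOT HIGH = LOW
t7 = t5 OR t6 = HIGH OR LOW = HIGH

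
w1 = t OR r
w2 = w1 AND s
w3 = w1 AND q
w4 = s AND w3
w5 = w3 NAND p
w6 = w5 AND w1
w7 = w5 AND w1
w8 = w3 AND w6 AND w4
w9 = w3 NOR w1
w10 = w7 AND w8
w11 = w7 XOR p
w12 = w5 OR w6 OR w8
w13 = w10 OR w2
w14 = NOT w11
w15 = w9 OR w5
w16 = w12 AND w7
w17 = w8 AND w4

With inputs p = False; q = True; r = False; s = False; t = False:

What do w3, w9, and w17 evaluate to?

w3 = False, w9 = True, w17 = False

w1 = t OR r = False OR False = False
w3 = w1 AND q = False AND True = False
w4 = s AND w3 = False AND False = False
w5 = w3 NAND p = False NAND False = True
w6 = w5 AND w1 = True AND False = False
w8 = w3 AND w6 AND w4 = False AND False AND False = False
w9 = w3 NOR w1 = False NOR False = True
w17 = w8 AND w4 = False AND False = False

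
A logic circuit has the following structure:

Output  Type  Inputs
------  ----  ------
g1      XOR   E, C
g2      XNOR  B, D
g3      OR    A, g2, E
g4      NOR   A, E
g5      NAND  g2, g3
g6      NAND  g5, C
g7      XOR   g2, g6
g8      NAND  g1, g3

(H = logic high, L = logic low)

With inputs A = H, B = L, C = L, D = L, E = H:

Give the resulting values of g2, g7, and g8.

g1 = E XOR C = H XOR L = H
g2 = B XNOR D = L XNOR L = H
g3 = A OR g2 OR E = H OR H OR H = H
g5 = g2 NAND g3 = H NAND H = L
g6 = g5 NAND C = L NAND L = H
g7 = g2 XOR g6 = H XOR H = L
g8 = g1 NAND g3 = H NAND H = L

g2 = H, g7 = L, g8 = L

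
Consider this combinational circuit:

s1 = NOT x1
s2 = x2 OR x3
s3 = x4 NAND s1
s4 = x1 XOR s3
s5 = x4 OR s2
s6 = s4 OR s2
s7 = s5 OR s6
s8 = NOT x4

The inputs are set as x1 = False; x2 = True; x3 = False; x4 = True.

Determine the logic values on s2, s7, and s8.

s1 = NOT x1 = NOT False = True
s2 = x2 OR x3 = True OR False = True
s3 = x4 NAND s1 = True NAND True = False
s4 = x1 XOR s3 = False XOR False = False
s5 = x4 OR s2 = True OR True = True
s6 = s4 OR s2 = False OR True = True
s7 = s5 OR s6 = True OR True = True
s8 = NOT x4 = NOT True = False

s2 = True, s7 = True, s8 = False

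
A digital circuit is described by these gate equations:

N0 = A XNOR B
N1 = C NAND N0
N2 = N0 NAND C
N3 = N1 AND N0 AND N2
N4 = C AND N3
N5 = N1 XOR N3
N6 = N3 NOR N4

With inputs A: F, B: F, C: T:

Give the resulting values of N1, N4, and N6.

N0 = A XNOR B = F XNOR F = T
N1 = C NAND N0 = T NAND T = F
N2 = N0 NAND C = T NAND T = F
N3 = N1 AND N0 AND N2 = F AND T AND F = F
N4 = C AND N3 = T AND F = F
N6 = N3 NOR N4 = F NOR F = T

N1 = F  N4 = F  N6 = T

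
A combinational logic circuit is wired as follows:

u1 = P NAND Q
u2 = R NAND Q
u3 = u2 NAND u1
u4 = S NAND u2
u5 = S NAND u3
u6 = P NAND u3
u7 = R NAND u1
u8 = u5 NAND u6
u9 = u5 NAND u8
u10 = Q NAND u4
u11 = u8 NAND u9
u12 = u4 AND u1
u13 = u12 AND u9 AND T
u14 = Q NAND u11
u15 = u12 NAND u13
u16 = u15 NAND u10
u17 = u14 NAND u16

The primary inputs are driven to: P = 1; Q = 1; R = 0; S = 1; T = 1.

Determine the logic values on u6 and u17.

u1 = P NAND Q = 1 NAND 1 = 0
u2 = R NAND Q = 0 NAND 1 = 1
u3 = u2 NAND u1 = 1 NAND 0 = 1
u4 = S NAND u2 = 1 NAND 1 = 0
u5 = S NAND u3 = 1 NAND 1 = 0
u6 = P NAND u3 = 1 NAND 1 = 0
u8 = u5 NAND u6 = 0 NAND 0 = 1
u9 = u5 NAND u8 = 0 NAND 1 = 1
u10 = Q NAND u4 = 1 NAND 0 = 1
u11 = u8 NAND u9 = 1 NAND 1 = 0
u12 = u4 AND u1 = 0 AND 0 = 0
u13 = u12 AND u9 AND T = 0 AND 1 AND 1 = 0
u14 = Q NAND u11 = 1 NAND 0 = 1
u15 = u12 NAND u13 = 0 NAND 0 = 1
u16 = u15 NAND u10 = 1 NAND 1 = 0
u17 = u14 NAND u16 = 1 NAND 0 = 1

u6 = 0  u17 = 1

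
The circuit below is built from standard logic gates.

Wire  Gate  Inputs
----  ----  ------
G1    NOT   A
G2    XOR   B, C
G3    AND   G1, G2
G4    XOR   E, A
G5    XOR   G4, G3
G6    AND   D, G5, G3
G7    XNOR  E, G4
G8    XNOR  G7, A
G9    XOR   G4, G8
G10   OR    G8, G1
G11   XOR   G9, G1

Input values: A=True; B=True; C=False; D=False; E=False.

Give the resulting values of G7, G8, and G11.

G7 = False, G8 = False, G11 = True

G1 = NOT A = NOT True = False
G4 = E XOR A = False XOR True = True
G7 = E XNOR G4 = False XNOR True = False
G8 = G7 XNOR A = False XNOR True = False
G9 = G4 XOR G8 = True XOR False = True
G11 = G9 XOR G1 = True XOR False = True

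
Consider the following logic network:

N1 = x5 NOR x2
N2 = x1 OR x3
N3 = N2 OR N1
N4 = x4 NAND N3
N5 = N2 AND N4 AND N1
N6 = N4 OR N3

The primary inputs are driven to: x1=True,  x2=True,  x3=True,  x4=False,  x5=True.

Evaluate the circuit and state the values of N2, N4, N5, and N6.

N2 = True  N4 = True  N5 = False  N6 = True

N1 = x5 NOR x2 = True NOR True = False
N2 = x1 OR x3 = True OR True = True
N3 = N2 OR N1 = True OR False = True
N4 = x4 NAND N3 = False NAND True = True
N5 = N2 AND N4 AND N1 = True AND True AND False = False
N6 = N4 OR N3 = True OR True = True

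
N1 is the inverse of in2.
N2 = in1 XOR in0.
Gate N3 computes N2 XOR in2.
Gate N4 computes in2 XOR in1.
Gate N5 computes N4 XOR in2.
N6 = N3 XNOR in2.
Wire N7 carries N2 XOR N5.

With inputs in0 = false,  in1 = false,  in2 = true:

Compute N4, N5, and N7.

N2 = in1 XOR in0 = false XOR false = false
N4 = in2 XOR in1 = true XOR false = true
N5 = N4 XOR in2 = true XOR true = false
N7 = N2 XOR N5 = false XOR false = false

N4 = true  N5 = false  N7 = false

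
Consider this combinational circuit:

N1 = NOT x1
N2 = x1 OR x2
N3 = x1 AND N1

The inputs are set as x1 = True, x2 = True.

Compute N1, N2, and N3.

N1 = False; N2 = True; N3 = False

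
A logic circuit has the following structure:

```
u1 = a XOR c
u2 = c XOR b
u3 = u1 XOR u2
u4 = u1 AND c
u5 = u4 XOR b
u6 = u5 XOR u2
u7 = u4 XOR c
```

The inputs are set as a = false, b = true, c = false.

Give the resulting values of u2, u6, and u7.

u1 = a XOR c = false XOR false = false
u2 = c XOR b = false XOR true = true
u4 = u1 AND c = false AND false = false
u5 = u4 XOR b = false XOR true = true
u6 = u5 XOR u2 = true XOR true = false
u7 = u4 XOR c = false XOR false = false

u2 = true  u6 = false  u7 = false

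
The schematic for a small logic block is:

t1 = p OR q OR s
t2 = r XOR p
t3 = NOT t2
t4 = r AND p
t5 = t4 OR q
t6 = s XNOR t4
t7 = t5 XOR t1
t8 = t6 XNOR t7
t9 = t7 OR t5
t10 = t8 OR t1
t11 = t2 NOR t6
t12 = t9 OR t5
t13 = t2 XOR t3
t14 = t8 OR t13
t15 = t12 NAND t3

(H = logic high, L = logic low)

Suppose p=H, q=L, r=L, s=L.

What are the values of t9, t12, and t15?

t9 = H, t12 = H, t15 = H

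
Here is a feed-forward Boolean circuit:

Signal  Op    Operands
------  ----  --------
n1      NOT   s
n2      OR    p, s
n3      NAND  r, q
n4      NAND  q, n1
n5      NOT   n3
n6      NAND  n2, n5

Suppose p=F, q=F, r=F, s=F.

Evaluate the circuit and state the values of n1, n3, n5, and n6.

n1 = T  n3 = T  n5 = F  n6 = T

n1 = NOT s = NOT F = T
n2 = p OR s = F OR F = F
n3 = r NAND q = F NAND F = T
n5 = NOT n3 = NOT T = F
n6 = n2 NAND n5 = F NAND F = T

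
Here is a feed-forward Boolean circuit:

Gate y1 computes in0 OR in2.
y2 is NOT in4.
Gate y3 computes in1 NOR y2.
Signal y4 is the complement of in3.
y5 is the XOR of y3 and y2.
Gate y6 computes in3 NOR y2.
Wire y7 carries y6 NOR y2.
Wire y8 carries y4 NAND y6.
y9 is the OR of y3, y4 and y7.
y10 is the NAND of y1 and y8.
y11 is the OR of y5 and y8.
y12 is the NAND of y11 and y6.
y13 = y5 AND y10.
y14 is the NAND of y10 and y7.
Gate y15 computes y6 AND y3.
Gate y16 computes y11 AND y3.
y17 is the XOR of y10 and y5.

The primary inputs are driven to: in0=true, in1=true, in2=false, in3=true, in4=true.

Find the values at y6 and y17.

y6 = false, y17 = false

y1 = in0 OR in2 = true OR false = true
y2 = NOT in4 = NOT true = false
y3 = in1 NOR y2 = true NOR false = false
y4 = NOT in3 = NOT true = false
y5 = y3 XOR y2 = false XOR false = false
y6 = in3 NOR y2 = true NOR false = false
y8 = y4 NAND y6 = false NAND false = true
y10 = y1 NAND y8 = true NAND true = false
y17 = y10 XOR y5 = false XOR false = false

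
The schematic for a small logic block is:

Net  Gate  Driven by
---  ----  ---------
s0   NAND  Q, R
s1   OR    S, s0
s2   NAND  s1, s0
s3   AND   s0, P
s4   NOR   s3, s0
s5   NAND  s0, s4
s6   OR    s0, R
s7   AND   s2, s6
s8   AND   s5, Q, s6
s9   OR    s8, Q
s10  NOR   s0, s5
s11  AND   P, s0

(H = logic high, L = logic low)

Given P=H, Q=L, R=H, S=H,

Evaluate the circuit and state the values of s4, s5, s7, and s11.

s0 = Q NAND R = L NAND H = H
s1 = S OR s0 = H OR H = H
s2 = s1 NAND s0 = H NAND H = L
s3 = s0 AND P = H AND H = H
s4 = s3 NOR s0 = H NOR H = L
s5 = s0 NAND s4 = H NAND L = H
s6 = s0 OR R = H OR H = H
s7 = s2 AND s6 = L AND H = L
s11 = P AND s0 = H AND H = H

s4 = L, s5 = H, s7 = L, s11 = H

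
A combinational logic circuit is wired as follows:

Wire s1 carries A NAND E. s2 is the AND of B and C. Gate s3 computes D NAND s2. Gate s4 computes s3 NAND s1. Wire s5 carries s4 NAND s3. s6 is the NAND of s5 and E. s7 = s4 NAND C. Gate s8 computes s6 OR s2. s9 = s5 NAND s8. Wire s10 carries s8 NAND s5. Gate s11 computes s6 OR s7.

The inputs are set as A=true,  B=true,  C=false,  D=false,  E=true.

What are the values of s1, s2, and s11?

s1 = false  s2 = false  s11 = true

s1 = A NAND E = true NAND true = false
s2 = B AND C = true AND false = false
s3 = D NAND s2 = false NAND false = true
s4 = s3 NAND s1 = true NAND false = true
s5 = s4 NAND s3 = true NAND true = false
s6 = s5 NAND E = false NAND true = true
s7 = s4 NAND C = true NAND false = true
s11 = s6 OR s7 = true OR true = true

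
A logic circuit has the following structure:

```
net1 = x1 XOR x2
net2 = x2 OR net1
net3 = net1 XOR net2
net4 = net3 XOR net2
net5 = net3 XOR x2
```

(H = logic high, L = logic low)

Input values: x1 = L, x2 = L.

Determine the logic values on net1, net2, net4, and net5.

net1 = L, net2 = L, net4 = L, net5 = L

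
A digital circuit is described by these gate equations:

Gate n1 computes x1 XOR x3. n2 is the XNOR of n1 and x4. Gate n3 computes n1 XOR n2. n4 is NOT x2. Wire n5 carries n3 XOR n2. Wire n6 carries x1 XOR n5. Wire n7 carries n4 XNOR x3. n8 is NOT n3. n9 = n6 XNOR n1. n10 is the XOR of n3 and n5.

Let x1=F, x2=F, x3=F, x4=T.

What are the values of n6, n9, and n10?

n6 = F; n9 = T; n10 = F

n1 = x1 XOR x3 = F XOR F = F
n2 = n1 XNOR x4 = F XNOR T = F
n3 = n1 XOR n2 = F XOR F = F
n5 = n3 XOR n2 = F XOR F = F
n6 = x1 XOR n5 = F XOR F = F
n9 = n6 XNOR n1 = F XNOR F = T
n10 = n3 XOR n5 = F XOR F = F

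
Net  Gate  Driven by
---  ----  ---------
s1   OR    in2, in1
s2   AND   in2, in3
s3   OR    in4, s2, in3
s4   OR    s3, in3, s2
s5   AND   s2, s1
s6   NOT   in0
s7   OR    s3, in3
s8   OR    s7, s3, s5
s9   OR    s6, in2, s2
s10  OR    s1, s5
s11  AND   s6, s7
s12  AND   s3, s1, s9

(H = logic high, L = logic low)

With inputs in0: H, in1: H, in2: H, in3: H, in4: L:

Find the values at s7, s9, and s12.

s1 = in2 OR in1 = H OR H = H
s2 = in2 AND in3 = H AND H = H
s3 = in4 OR s2 OR in3 = L OR H OR H = H
s6 = NOT in0 = NOT H = L
s7 = s3 OR in3 = H OR H = H
s9 = s6 OR in2 OR s2 = L OR H OR H = H
s12 = s3 AND s1 AND s9 = H AND H AND H = H

s7 = H  s9 = H  s12 = H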